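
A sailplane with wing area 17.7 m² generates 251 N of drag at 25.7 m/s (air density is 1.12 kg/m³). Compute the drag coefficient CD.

From D = ½ρv²S·CD, rearranging gives CD = 2D/(ρv²S).
CD = 2 × 251 / (1.12 × 25.7² × 17.7) = 0.0383

CD = 0.0383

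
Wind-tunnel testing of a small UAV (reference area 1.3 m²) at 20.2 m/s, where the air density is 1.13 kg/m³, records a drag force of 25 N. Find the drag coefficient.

From D = ½ρv²S·CD, rearranging gives CD = 2D/(ρv²S).
CD = 2 × 25 / (1.13 × 20.2² × 1.3) = 0.0834

CD = 0.0834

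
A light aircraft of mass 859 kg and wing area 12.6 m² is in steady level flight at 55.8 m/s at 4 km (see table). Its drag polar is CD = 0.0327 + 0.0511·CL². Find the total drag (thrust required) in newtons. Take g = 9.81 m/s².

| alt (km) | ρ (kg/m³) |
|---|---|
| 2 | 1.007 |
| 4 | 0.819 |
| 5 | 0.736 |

D = 751 N

At 4 km, from the table: ρ = 0.819 kg/m³.
Weight W = mg = 859 × 9.81 = 8426.8 N; in level flight L = W.
q = ½ρv² = ½ × 0.819 × 55.8² = 1275 Pa.
Required CL = L/(qS) = 8426.8/(1275·12.6) = 0.5245.
CD = 0.0327 + 0.0511 × 0.5245² = 0.04676.
D = q·S·CD = 1275 × 12.6 × 0.04676 = 751.2 N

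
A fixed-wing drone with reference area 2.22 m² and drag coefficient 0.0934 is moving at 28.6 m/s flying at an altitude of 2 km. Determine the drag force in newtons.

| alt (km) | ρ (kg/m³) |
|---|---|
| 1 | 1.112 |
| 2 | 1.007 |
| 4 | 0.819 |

D = 85.4 N

At 2 km, from the table: ρ = 1.007 kg/m³.
D = ½ρv²S·CD = ½ × 1.007 × 28.6² × 2.22 × 0.0934 = 85.4 N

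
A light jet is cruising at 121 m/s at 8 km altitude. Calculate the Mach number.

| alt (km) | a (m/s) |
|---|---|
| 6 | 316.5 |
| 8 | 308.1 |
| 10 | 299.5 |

M = 0.393

At 8 km, from the table: a = 308.1 m/s.
M = v/a = 121 / 308.1 = 0.393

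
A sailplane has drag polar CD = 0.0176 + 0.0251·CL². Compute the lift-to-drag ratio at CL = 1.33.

CD = 0.0176 + 0.0251 × 1.33² = 0.062
L/D = CL/CD = 1.33 / 0.062 = 21.5

L/D = 21.5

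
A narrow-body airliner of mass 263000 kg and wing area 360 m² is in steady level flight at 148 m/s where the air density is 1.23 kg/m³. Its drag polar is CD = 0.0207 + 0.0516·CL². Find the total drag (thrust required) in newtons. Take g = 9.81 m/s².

In steady level flight, lift balances weight: W = mg = 263000 × 9.81 = 2.58×10^6 N.
q = ½ρv² = ½ × 1.23 × 148² = 13470 Pa.
CL = 2W/(ρv²S) = 2×2.58×10^6/(1.23×148²×360) = 0.532.
CD = 0.0207 + 0.0516 × 0.532² = 0.0353.
D = q·S·CD = 13470 × 360 × 0.0353 = 1.712×10^5 N

D = 1.71×10^5 N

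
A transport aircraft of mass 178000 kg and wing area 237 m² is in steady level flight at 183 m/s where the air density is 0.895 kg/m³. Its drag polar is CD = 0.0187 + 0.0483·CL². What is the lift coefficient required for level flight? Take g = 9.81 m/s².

CL = 0.492

In steady level flight, lift balances weight: W = mg = 178000 × 9.81 = 1.7462×10^6 N.
Dynamic pressure q = 0.5 × 0.895 × 183² = 14990 Pa.
CL = 2W/(ρv²S) = 2×1.7462×10^6/(0.895×183²×237) = 0.4916.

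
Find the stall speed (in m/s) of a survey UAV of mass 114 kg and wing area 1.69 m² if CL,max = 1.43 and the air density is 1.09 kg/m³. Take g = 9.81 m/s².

V_stall = 29.1 m/s

At stall, lift equals weight: L = W = m·g = 114 × 9.81 = 1118 N.
From L = ½ρV²S·CL,max = W: V_stall = √(2W/(ρSCL,max)) = √(2·1118/(1.09·1.69·1.43))
V_stall = √849.1 = 29.1 m/s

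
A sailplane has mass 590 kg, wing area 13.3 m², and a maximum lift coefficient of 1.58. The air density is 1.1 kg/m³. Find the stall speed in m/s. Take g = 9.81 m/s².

V_stall = 22.4 m/s

At stall, lift equals weight: L = W = m·g = 590 × 9.81 = 5788 N.
V_stall = √(2W/(ρ·S·CL,max)) = √(2 × 5788 / (1.1 × 13.3 × 1.58))
V_stall = √500.8 = 22.4 m/s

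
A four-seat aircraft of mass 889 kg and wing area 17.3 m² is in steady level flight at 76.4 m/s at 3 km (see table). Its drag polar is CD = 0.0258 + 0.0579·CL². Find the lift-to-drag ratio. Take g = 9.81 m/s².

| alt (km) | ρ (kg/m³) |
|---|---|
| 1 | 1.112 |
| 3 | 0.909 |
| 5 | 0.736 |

L/D = 6.81

At 3 km, from the table: ρ = 0.909 kg/m³.
Level flight ⇒ L = W = m·g = 889 × 9.81 = 8721.1 N.
Dynamic pressure q = 0.5 × 0.909 × 76.4² = 2653 Pa.
CL = W/(q·S) = 8721.1 / (2653 × 17.3) = 0.19.
CD = 0.0258 + 0.0579 × 0.19² = 0.02789.
L/D = CL/CD = 0.19 / 0.02789 = 6.81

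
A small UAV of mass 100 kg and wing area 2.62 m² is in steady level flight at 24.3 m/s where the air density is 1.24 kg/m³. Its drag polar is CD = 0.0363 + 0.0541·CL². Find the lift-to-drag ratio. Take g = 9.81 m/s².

L/D = 11

Level flight ⇒ L = W = m·g = 100 × 9.81 = 981 N.
q = ½ρv² = ½ × 1.24 × 24.3² = 366.1 Pa.
Required CL = L/(qS) = 981/(366.1·2.62) = 1.023.
CD = 0.0363 + 0.0541 × 1.023² = 0.09289.
L/D = CL/CD = 1.023 / 0.09289 = 11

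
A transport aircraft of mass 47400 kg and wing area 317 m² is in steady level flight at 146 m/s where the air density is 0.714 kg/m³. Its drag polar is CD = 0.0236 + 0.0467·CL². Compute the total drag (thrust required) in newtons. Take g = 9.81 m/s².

D = 61100 N

Level flight ⇒ L = W = m·g = 47400 × 9.81 = 4.6499×10^5 N.
q = ½ρv² = ½ × 0.714 × 146² = 7610 Pa.
CL = 2W/(ρv²S) = 2×4.6499×10^5/(0.714×146²×317) = 0.1928.
CD = 0.0236 + 0.0467 × 0.1928² = 0.02534.
D = q·S·CD = 7610 × 317 × 0.02534 = 61120 N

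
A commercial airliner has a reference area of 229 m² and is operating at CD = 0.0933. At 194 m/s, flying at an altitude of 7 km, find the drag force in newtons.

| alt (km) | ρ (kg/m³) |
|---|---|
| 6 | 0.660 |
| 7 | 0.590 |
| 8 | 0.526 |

At 7 km, from the table: ρ = 0.590 kg/m³.
Dynamic pressure q = ½ρv² = ½ × 0.59 × 194² = 11100 Pa.
D = q·S·CD = 11100 × 229 × 0.0933 = 2.37×10^5 N ≈ 237 kN

D = 2.37×10^5 N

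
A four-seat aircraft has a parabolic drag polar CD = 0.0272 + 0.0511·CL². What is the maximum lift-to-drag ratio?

For CD = CD0 + K·CL², (L/D)max occurs at CL* = √(CD0/K) and equals 1/(2√(K·CD0)).
(L/D)max = 1/(2√(0.0511 × 0.0272)) = 1/(2 × 0.03728) = 13.4

(L/D)max = 13.4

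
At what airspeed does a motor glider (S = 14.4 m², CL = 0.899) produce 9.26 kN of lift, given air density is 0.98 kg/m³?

L = ½ρv²S·CL ⇒ v = √(2L/(ρ·S·CL))
v = √(2 × 9260 / (0.98 × 14.4 × 0.899)) = √1460 = 38.2 m/s

v = 38.2 m/s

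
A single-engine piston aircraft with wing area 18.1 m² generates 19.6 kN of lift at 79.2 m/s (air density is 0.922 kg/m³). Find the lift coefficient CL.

From L = ½ρv²S·CL, rearranging gives CL = 2L/(ρv²S).
CL = 2 × 19600 / (0.922 × 79.2² × 18.1) = 0.374

CL = 0.374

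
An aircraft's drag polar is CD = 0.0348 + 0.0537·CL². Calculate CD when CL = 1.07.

CD = 0.0963

CD = 0.0348 + 0.0537 × 1.07² = 0.0348 + 0.06148 = 0.0963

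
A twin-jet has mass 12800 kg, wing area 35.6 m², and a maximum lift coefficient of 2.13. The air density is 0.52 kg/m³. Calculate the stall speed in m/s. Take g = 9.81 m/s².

Stall occurs when L = W at CL,max. W = mg = 12800 × 9.81 = 1.256×10^5 N.
V_stall = √(2W/(ρ·S·CL,max)) = √(2 × 1.256×10^5 / (0.52 × 35.6 × 2.13))
V_stall = √6369 = 79.8 m/s

V_stall = 79.8 m/s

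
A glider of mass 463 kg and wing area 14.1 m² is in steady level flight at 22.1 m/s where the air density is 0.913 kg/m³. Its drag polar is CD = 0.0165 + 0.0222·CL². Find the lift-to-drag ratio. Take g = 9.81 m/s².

Level flight ⇒ L = W = m·g = 463 × 9.81 = 4542 N.
q = ½ρv² = ½ × 0.913 × 22.1² = 223 Pa.
CL = W/(q·S) = 4542 / (223 × 14.1) = 1.445.
CD = 0.0165 + 0.0222 × 1.445² = 0.06284.
L/D = CL/CD = 1.445 / 0.06284 = 23

L/D = 23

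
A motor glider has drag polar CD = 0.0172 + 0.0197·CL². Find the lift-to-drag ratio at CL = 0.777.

CD = 0.0172 + 0.0197 × 0.777² = 0.02909
L/D = CL/CD = 0.777 / 0.02909 = 26.7

L/D = 26.7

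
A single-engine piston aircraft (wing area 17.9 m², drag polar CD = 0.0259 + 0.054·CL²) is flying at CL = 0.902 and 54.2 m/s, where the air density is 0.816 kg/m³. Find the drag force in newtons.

CD = 0.0259 + 0.054 × 0.902² = 0.06983
D = ½ρv²S·CD = ½ × 0.816 × 54.2² × 17.9 × 0.06983 = 1500 N

D = 1500 N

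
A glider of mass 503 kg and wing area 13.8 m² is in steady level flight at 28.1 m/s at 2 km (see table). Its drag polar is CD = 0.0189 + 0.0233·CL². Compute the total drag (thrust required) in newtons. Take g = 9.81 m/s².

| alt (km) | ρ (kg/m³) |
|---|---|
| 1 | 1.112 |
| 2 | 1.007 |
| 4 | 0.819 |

D = 207 N

At 2 km, from the table: ρ = 1.007 kg/m³.
In steady level flight, lift balances weight: W = mg = 503 × 9.81 = 4934.4 N.
Dynamic pressure q = 0.5 × 1.007 × 28.1² = 397.6 Pa.
CL = 2W/(ρv²S) = 2×4934.4/(1.007×28.1²×13.8) = 0.8994.
CD = 0.0189 + 0.0233 × 0.8994² = 0.03775.
D = q·S·CD = 397.6 × 13.8 × 0.03775 = 207.1 N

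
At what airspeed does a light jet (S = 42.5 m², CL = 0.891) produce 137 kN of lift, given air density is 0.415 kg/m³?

v = 132 m/s

L = ½ρv²S·CL ⇒ v = √(2L/(ρ·S·CL))
v = √(2 × 1.37×10^5 / (0.415 × 42.5 × 0.891)) = √17440 = 132 m/s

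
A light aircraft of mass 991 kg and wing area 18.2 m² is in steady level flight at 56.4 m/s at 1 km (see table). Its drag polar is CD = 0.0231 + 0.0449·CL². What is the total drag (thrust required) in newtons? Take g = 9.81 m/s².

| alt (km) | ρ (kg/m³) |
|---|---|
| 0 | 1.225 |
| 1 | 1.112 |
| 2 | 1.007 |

At 1 km, from the table: ρ = 1.112 kg/m³.
In steady level flight, lift balances weight: W = mg = 991 × 9.81 = 9721.7 N.
Dynamic pressure q = 0.5 × 1.112 × 56.4² = 1769 Pa.
CL = 2W/(ρv²S) = 2×9721.7/(1.112×56.4²×18.2) = 0.302.
CD = 0.0231 + 0.0449 × 0.302² = 0.0272.
D = q·S·CD = 1769 × 18.2 × 0.0272 = 875.4 N

D = 875 N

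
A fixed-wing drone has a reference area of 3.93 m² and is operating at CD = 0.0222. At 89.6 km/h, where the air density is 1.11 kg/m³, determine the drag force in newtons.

D = 30 N

Convert speed: v = 89.6 km/h ÷ 3.6 = 24.89 m/s.
D = ½ρv²S·CD = ½ × 1.11 × 24.89² × 3.93 × 0.0222 = 30 N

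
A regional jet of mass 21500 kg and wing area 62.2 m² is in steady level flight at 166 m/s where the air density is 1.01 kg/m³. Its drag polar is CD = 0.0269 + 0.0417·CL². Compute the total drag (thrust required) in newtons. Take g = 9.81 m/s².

D = 25400 N

Weight W = mg = 21500 × 9.81 = 2.1092×10^5 N; in level flight L = W.
q = ½ρv² = ½ × 1.01 × 166² = 13920 Pa.
Required CL = L/(qS) = 2.1092×10^5/(13920·62.2) = 0.2437.
CD = 0.0269 + 0.0417 × 0.2437² = 0.02938.
D = q·S·CD = 13920 × 62.2 × 0.02938 = 25430 N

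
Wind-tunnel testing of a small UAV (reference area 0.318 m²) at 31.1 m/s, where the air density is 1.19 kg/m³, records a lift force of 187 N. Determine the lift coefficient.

CL = 1.02

From L = ½ρv²S·CL, rearranging gives CL = 2L/(ρv²S).
CL = 2 × 187 / (1.19 × 31.1² × 0.318) = 1.02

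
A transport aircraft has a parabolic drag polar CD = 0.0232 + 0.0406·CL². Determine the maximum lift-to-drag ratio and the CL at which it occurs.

For CD = CD0 + K·CL², (L/D)max occurs at CL* = √(CD0/K) and equals 1/(2√(K·CD0)).
(L/D)max = 1/(2√(0.0406 × 0.0232)) = 1/(2 × 0.03069) = 16.3
CL* = √(0.0232/0.0406) = 0.756

(L/D)max = 16.3, at CL = 0.756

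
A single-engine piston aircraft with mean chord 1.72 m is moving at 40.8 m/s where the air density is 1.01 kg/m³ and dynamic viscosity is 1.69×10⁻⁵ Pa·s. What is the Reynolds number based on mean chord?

Re = ρ·v·c/μ = 1.01 × 40.8 × 1.72 / (1.69×10⁻⁵) = 4.19×10^6

Re = 4.19×10^6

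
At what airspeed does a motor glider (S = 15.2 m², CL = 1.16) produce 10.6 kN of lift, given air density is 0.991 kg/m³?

v = 34.8 m/s

L = ½ρv²S·CL ⇒ v = √(2L/(ρ·S·CL))
v = √(2 × 10600 / (0.991 × 15.2 × 1.16)) = √1213 = 34.8 m/s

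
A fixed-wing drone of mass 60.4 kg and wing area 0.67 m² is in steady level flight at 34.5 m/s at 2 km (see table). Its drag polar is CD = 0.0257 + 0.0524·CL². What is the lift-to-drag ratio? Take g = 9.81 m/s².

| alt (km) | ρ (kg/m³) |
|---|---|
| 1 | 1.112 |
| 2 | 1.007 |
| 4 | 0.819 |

L/D = 10.6

At 2 km, from the table: ρ = 1.007 kg/m³.
In steady level flight, lift balances weight: W = mg = 60.4 × 9.81 = 592.52 N.
Dynamic pressure q = 0.5 × 1.007 × 34.5² = 599.3 Pa.
CL = W/(q·S) = 592.52 / (599.3 × 0.67) = 1.476.
CD = 0.0257 + 0.0524 × 1.476² = 0.1398.
L/D = CL/CD = 1.476 / 0.1398 = 10.6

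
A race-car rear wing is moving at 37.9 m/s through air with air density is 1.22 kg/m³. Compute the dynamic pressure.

q = 876 Pa

q = ½ρv² = ½ × 1.22 × 37.9² = 876 Pa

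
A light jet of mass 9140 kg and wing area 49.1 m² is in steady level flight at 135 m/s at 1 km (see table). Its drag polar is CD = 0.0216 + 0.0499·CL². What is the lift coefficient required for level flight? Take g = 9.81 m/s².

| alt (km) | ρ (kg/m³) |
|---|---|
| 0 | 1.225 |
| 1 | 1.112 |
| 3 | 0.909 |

CL = 0.18

At 1 km, from the table: ρ = 1.112 kg/m³.
Weight W = mg = 9140 × 9.81 = 89663 N; in level flight L = W.
Dynamic pressure q = 0.5 × 1.112 × 135² = 10130 Pa.
CL = 2W/(ρv²S) = 2×89663/(1.112×135²×49.1) = 0.1802.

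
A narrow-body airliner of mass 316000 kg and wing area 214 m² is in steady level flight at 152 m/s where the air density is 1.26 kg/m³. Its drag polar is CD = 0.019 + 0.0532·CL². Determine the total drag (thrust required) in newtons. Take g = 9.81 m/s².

In steady level flight, lift balances weight: W = mg = 316000 × 9.81 = 3.1×10^6 N.
Dynamic pressure q = 0.5 × 1.26 × 152² = 14560 Pa.
CL = W/(q·S) = 3.1×10^6 / (14560 × 214) = 0.9952.
CD = 0.019 + 0.0532 × 0.9952² = 0.07169.
D = q·S·CD = 14560 × 214 × 0.07169 = 2.233×10^5 N

D = 2.23×10^5 N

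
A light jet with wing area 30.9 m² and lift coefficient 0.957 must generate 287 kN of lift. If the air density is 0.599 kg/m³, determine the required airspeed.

v = 180 m/s

L = ½ρv²S·CL ⇒ v = √(2L/(ρ·S·CL))
v = √(2 × 2.87×10^5 / (0.599 × 30.9 × 0.957)) = √32410 = 180 m/s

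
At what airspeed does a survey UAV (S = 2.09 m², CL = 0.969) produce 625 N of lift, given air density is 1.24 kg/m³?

v = 22.3 m/s

L = ½ρv²S·CL ⇒ v = √(2L/(ρ·S·CL))
v = √(2 × 625 / (1.24 × 2.09 × 0.969)) = √497.8 = 22.3 m/s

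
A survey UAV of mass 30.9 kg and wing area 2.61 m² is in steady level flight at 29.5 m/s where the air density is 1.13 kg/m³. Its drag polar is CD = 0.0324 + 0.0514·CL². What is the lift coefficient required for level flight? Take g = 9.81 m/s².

Weight W = mg = 30.9 × 9.81 = 303.13 N; in level flight L = W.
Dynamic pressure q = 0.5 × 1.13 × 29.5² = 491.7 Pa.
CL = W/(q·S) = 303.13 / (491.7 × 2.61) = 0.2362.

CL = 0.236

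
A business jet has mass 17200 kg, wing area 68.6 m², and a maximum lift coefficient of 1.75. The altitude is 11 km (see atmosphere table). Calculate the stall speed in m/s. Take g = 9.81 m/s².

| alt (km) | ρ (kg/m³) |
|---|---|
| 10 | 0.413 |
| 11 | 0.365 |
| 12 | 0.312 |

At 11 km, from the table: ρ = 0.365 kg/m³.
Stall occurs when L = W at CL,max. W = mg = 17200 × 9.81 = 1.687×10^5 N.
V_stall = √(2W/(ρ·S·CL,max)) = √(2 × 1.687×10^5 / (0.365 × 68.6 × 1.75))
V_stall = √7701 = 87.8 m/s

V_stall = 87.8 m/s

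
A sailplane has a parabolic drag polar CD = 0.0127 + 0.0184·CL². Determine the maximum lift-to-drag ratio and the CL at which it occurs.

For CD = CD0 + K·CL², (L/D)max occurs at CL* = √(CD0/K) and equals 1/(2√(K·CD0)).
(L/D)max = 1/(2√(0.0184 × 0.0127)) = 1/(2 × 0.01529) = 32.7
CL* = √(0.0127/0.0184) = 0.831

(L/D)max = 32.7, at CL = 0.831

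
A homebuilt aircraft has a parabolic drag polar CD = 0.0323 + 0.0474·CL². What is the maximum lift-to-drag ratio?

For CD = CD0 + K·CL², (L/D)max occurs at CL* = √(CD0/K) and equals 1/(2√(K·CD0)).
(L/D)max = 1/(2√(0.0474 × 0.0323)) = 1/(2 × 0.03913) = 12.8

(L/D)max = 12.8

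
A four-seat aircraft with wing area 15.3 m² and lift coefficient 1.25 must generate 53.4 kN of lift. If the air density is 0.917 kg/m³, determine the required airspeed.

v = 78 m/s

L = ½ρv²S·CL ⇒ v = √(2L/(ρ·S·CL))
v = √(2 × 53400 / (0.917 × 15.3 × 1.25)) = √6090 = 78 m/s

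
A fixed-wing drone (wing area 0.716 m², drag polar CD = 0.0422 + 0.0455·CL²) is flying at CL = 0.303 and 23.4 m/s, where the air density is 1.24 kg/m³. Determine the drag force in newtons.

CD = 0.0422 + 0.0455 × 0.303² = 0.04638
D = ½ρv²S·CD = ½ × 1.24 × 23.4² × 0.716 × 0.04638 = 11.3 N

D = 11.3 N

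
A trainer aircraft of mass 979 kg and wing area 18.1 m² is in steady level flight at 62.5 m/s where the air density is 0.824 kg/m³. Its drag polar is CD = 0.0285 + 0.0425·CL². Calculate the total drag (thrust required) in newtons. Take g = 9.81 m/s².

In steady level flight, lift balances weight: W = mg = 979 × 9.81 = 9604 N.
Dynamic pressure q = 0.5 × 0.824 × 62.5² = 1609 Pa.
Required CL = L/(qS) = 9604/(1609·18.1) = 0.3297.
CD = 0.0285 + 0.0425 × 0.3297² = 0.03312.
D = q·S·CD = 1609 × 18.1 × 0.03312 = 964.8 N

D = 965 N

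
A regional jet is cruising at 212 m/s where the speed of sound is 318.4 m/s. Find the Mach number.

M = v/a = 212 / 318.4 = 0.666

M = 0.666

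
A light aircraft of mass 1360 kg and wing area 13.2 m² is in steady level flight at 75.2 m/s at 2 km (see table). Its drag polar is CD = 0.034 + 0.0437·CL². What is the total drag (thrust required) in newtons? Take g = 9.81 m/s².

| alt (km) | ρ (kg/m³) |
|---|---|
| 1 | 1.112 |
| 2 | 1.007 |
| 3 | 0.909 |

D = 1480 N

At 2 km, from the table: ρ = 1.007 kg/m³.
Level flight ⇒ L = W = m·g = 1360 × 9.81 = 13342 N.
q = ½ρv² = ½ × 1.007 × 75.2² = 2847 Pa.
Required CL = L/(qS) = 13342/(2847·13.2) = 0.355.
CD = 0.034 + 0.0437 × 0.355² = 0.03951.
D = q·S·CD = 2847 × 13.2 × 0.03951 = 1485 N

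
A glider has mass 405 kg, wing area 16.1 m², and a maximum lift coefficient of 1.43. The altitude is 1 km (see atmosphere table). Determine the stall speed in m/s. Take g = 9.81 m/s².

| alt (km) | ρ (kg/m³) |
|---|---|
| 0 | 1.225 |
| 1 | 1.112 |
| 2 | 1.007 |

At 1 km, from the table: ρ = 1.112 kg/m³.
Stall occurs when L = W at CL,max. W = mg = 405 × 9.81 = 3973 N.
V_stall = √(2W/(ρ·S·CL,max)) = √(2 × 3973 / (1.112 × 16.1 × 1.43))
V_stall = √310.4 = 17.6 m/s

V_stall = 17.6 m/s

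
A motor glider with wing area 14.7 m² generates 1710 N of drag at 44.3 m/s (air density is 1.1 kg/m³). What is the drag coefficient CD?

From D = ½ρv²S·CD, rearranging gives CD = 2D/(ρv²S).
CD = 2 × 1710 / (1.1 × 44.3² × 14.7) = 0.108

CD = 0.108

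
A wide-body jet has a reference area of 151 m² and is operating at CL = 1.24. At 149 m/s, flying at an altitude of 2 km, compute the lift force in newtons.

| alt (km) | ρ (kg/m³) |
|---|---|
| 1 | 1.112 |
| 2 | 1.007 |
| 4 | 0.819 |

At 2 km, from the table: ρ = 1.007 kg/m³.
Dynamic pressure q = ½ρv² = ½ × 1.007 × 149² = 11180 Pa.
L = q·S·CL = 11180 × 151 × 1.24 = 2.09×10^6 N ≈ 2090 kN

L = 2.09×10^6 N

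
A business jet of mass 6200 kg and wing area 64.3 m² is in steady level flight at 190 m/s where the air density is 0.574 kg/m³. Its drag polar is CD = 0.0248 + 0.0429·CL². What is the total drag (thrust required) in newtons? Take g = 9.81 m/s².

D = 16800 N

In steady level flight, lift balances weight: W = mg = 6200 × 9.81 = 60822 N.
Dynamic pressure q = 0.5 × 0.574 × 190² = 10360 Pa.
CL = 2W/(ρv²S) = 2×60822/(0.574×190²×64.3) = 0.0913.
CD = 0.0248 + 0.0429 × 0.0913² = 0.02516.
D = q·S·CD = 10360 × 64.3 × 0.02516 = 16760 N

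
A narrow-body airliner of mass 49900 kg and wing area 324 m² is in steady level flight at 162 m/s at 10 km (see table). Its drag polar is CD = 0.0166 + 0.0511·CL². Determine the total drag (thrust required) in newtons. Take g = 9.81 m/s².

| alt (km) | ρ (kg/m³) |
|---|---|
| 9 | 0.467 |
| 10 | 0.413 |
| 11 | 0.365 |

At 10 km, from the table: ρ = 0.413 kg/m³.
Weight W = mg = 49900 × 9.81 = 4.8952×10^5 N; in level flight L = W.
Dynamic pressure q = 0.5 × 0.413 × 162² = 5419 Pa.
Required CL = L/(qS) = 4.8952×10^5/(5419·324) = 0.2788.
CD = 0.0166 + 0.0511 × 0.2788² = 0.02057.
D = q·S·CD = 5419 × 324 × 0.02057 = 36120 N

D = 36100 N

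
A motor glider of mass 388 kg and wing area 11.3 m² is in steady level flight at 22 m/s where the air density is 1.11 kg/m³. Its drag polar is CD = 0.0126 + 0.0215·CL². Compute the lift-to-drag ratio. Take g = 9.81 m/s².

In steady level flight, lift balances weight: W = mg = 388 × 9.81 = 3806.3 N.
Dynamic pressure q = 0.5 × 1.11 × 22² = 268.6 Pa.
CL = 2W/(ρv²S) = 2×3806.3/(1.11×22²×11.3) = 1.254.
CD = 0.0126 + 0.0215 × 1.254² = 0.04641.
L/D = CL/CD = 1.254 / 0.04641 = 27

L/D = 27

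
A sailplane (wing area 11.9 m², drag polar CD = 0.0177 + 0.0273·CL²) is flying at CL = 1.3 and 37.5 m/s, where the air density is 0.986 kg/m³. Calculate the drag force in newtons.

D = 527 N

CD = 0.0177 + 0.0273 × 1.3² = 0.06384
D = ½ρv²S·CD = ½ × 0.986 × 37.5² × 11.9 × 0.06384 = 527 N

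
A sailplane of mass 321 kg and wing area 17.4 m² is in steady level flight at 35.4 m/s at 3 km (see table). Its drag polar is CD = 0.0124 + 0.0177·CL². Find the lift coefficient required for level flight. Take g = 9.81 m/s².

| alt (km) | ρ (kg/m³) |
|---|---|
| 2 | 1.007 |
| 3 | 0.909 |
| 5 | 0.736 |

At 3 km, from the table: ρ = 0.909 kg/m³.
In steady level flight, lift balances weight: W = mg = 321 × 9.81 = 3149 N.
q = ½ρv² = ½ × 0.909 × 35.4² = 569.6 Pa.
CL = W/(q·S) = 3149 / (569.6 × 17.4) = 0.3177.

CL = 0.318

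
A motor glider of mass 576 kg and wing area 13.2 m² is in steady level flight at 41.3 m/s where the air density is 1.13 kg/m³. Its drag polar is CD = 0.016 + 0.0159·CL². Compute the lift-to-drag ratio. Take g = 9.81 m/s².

L/D = 23.2

Level flight ⇒ L = W = m·g = 576 × 9.81 = 5650.6 N.
q = ½ρv² = ½ × 1.13 × 41.3² = 963.7 Pa.
CL = 2W/(ρv²S) = 2×5650.6/(1.13×41.3²×13.2) = 0.4442.
CD = 0.016 + 0.0159 × 0.4442² = 0.01914.
L/D = CL/CD = 0.4442 / 0.01914 = 23.2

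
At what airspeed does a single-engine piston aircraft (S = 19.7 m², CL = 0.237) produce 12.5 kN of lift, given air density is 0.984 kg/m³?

L = ½ρv²S·CL ⇒ v = √(2L/(ρ·S·CL))
v = √(2 × 12500 / (0.984 × 19.7 × 0.237)) = √5442 = 73.8 m/s

v = 73.8 m/s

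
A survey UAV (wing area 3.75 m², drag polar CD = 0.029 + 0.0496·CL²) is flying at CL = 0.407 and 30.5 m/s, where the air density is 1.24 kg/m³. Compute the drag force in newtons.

D = 80.5 N

CD = 0.029 + 0.0496 × 0.407² = 0.03722
D = ½ρv²S·CD = ½ × 1.24 × 30.5² × 3.75 × 0.03722 = 80.5 N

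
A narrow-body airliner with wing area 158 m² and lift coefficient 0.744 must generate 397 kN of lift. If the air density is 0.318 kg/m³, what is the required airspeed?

v = 146 m/s

L = ½ρv²S·CL ⇒ v = √(2L/(ρ·S·CL))
v = √(2 × 3.97×10^5 / (0.318 × 158 × 0.744)) = √21240 = 146 m/s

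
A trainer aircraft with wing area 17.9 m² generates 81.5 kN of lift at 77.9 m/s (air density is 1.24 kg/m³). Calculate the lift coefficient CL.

CL = 1.21

From L = ½ρv²S·CL, rearranging gives CL = 2L/(ρv²S).
CL = 2 × 81500 / (1.24 × 77.9² × 17.9) = 1.21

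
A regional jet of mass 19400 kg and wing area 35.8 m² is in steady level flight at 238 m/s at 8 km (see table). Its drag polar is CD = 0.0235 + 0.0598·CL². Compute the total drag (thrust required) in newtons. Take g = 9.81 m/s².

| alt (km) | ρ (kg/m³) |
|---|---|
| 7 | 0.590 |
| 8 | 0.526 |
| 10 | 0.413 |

D = 16600 N

At 8 km, from the table: ρ = 0.526 kg/m³.
Weight W = mg = 19400 × 9.81 = 1.9031×10^5 N; in level flight L = W.
q = ½ρv² = ½ × 0.526 × 238² = 14900 Pa.
Required CL = L/(qS) = 1.9031×10^5/(14900·35.8) = 0.3568.
CD = 0.0235 + 0.0598 × 0.3568² = 0.03111.
D = q·S·CD = 14900 × 35.8 × 0.03111 = 16590 N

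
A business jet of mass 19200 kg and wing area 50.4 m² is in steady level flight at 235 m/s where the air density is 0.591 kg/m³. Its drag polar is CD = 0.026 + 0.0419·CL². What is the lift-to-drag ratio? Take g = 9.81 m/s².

L/D = 8.12

Weight W = mg = 19200 × 9.81 = 1.8835×10^5 N; in level flight L = W.
Dynamic pressure q = 0.5 × 0.591 × 235² = 16320 Pa.
Required CL = L/(qS) = 1.8835×10^5/(16320·50.4) = 0.229.
CD = 0.026 + 0.0419 × 0.229² = 0.0282.
L/D = CL/CD = 0.229 / 0.0282 = 8.12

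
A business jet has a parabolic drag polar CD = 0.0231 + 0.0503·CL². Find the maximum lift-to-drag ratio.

(L/D)max = 14.7

For CD = CD0 + K·CL², (L/D)max occurs at CL* = √(CD0/K) and equals 1/(2√(K·CD0)).
(L/D)max = 1/(2√(0.0503 × 0.0231)) = 1/(2 × 0.03409) = 14.7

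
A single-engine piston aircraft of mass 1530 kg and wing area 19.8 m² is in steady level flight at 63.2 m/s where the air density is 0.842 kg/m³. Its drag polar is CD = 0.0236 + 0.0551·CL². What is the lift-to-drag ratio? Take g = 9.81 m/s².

In steady level flight, lift balances weight: W = mg = 1530 × 9.81 = 15009 N.
Dynamic pressure q = 0.5 × 0.842 × 63.2² = 1682 Pa.
Required CL = L/(qS) = 15009/(1682·19.8) = 0.4508.
CD = 0.0236 + 0.0551 × 0.4508² = 0.0348.
L/D = CL/CD = 0.4508 / 0.0348 = 13

L/D = 13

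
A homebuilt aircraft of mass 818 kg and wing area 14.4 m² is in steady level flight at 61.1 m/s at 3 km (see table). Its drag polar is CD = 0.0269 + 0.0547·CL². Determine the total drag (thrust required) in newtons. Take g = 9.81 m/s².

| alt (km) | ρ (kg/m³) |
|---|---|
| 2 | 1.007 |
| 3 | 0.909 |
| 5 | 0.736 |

At 3 km, from the table: ρ = 0.909 kg/m³.
Weight W = mg = 818 × 9.81 = 8024.6 N; in level flight L = W.
Dynamic pressure q = 0.5 × 0.909 × 61.1² = 1697 Pa.
CL = W/(q·S) = 8024.6 / (1697 × 14.4) = 0.3284.
CD = 0.0269 + 0.0547 × 0.3284² = 0.0328.
D = q·S·CD = 1697 × 14.4 × 0.0328 = 801.4 N

D = 801 N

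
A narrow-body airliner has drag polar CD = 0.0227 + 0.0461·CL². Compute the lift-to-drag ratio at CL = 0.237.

L/D = 9.37

CD = 0.0227 + 0.0461 × 0.237² = 0.02529
L/D = CL/CD = 0.237 / 0.02529 = 9.37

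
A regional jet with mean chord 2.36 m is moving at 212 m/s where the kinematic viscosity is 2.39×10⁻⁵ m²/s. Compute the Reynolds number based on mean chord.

Re = 2.09×10^7

Re = v·c/ν = 212 × 2.36 / (2.39×10⁻⁵) = 2.09×10^7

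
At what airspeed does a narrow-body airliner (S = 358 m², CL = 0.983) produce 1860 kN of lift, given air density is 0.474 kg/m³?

L = ½ρv²S·CL ⇒ v = √(2L/(ρ·S·CL))
v = √(2 × 1.86×10^6 / (0.474 × 358 × 0.983)) = √22300 = 149 m/s

v = 149 m/s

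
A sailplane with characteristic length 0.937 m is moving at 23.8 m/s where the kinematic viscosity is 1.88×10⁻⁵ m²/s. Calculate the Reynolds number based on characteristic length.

Re = 1.19×10^6

Re = v·c/ν = 23.8 × 0.937 / (1.88×10⁻⁵) = 1.19×10^6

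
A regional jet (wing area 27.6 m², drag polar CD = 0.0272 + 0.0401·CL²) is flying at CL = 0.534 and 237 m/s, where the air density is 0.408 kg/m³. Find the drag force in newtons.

D = 12200 N

CD = 0.0272 + 0.0401 × 0.534² = 0.03863
D = ½ρv²S·CD = ½ × 0.408 × 237² × 27.6 × 0.03863 = 12200 N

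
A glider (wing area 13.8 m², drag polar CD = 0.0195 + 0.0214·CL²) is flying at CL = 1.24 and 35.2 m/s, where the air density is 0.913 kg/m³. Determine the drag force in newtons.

D = 409 N

CD = 0.0195 + 0.0214 × 1.24² = 0.0524
D = ½ρv²S·CD = ½ × 0.913 × 35.2² × 13.8 × 0.0524 = 409 N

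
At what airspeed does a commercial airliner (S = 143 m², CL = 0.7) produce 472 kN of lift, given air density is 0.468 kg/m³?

v = 142 m/s

L = ½ρv²S·CL ⇒ v = √(2L/(ρ·S·CL))
v = √(2 × 4.72×10^5 / (0.468 × 143 × 0.7)) = √20150 = 142 m/s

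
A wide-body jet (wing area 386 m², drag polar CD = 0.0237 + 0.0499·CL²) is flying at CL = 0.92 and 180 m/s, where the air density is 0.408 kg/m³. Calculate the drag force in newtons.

D = 1.68×10^5 N

CD = 0.0237 + 0.0499 × 0.92² = 0.06594
D = ½ρv²S·CD = ½ × 0.408 × 180² × 386 × 0.06594 = 1.68×10^5 N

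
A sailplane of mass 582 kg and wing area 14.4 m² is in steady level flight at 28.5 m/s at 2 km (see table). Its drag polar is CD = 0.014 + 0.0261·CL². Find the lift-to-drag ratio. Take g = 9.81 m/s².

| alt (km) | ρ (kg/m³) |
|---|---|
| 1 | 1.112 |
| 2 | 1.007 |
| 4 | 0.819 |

At 2 km, from the table: ρ = 1.007 kg/m³.
Weight W = mg = 582 × 9.81 = 5709.4 N; in level flight L = W.
q = ½ρv² = ½ × 1.007 × 28.5² = 409 Pa.
CL = W/(q·S) = 5709.4 / (409 × 14.4) = 0.9695.
CD = 0.014 + 0.0261 × 0.9695² = 0.03853.
L/D = CL/CD = 0.9695 / 0.03853 = 25.2

L/D = 25.2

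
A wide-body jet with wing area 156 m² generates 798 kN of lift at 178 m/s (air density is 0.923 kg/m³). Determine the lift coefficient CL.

CL = 0.35

From L = ½ρv²S·CL, rearranging gives CL = 2L/(ρv²S).
CL = 2 × 7.98×10^5 / (0.923 × 178² × 156) = 0.35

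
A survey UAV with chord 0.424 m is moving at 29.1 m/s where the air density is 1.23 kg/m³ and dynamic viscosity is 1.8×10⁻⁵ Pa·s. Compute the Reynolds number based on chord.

Re = 8.43×10^5

Re = ρ·v·c/μ = 1.23 × 29.1 × 0.424 / (1.8×10⁻⁵) = 8.43×10^5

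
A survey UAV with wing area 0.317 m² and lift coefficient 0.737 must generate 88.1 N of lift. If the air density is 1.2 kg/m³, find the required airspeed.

L = ½ρv²S·CL ⇒ v = √(2L/(ρ·S·CL))
v = √(2 × 88.1 / (1.2 × 0.317 × 0.737)) = √628.5 = 25.1 m/s

v = 25.1 m/s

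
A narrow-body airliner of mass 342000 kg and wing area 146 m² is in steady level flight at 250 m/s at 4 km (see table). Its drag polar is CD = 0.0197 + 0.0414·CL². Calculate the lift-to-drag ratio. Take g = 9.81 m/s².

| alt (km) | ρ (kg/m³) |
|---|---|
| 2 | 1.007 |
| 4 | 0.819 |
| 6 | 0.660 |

L/D = 16.9

At 4 km, from the table: ρ = 0.819 kg/m³.
Weight W = mg = 342000 × 9.81 = 3.355×10^6 N; in level flight L = W.
q = ½ρv² = ½ × 0.819 × 250² = 25590 Pa.
Required CL = L/(qS) = 3.355×10^6/(25590·146) = 0.8979.
CD = 0.0197 + 0.0414 × 0.8979² = 0.05307.
L/D = CL/CD = 0.8979 / 0.05307 = 16.9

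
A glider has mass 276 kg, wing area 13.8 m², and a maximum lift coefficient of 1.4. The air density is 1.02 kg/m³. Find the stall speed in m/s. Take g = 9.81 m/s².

At stall, lift equals weight: L = W = m·g = 276 × 9.81 = 2708 N.
V_stall = √(2W/(ρ·S·CL,max)) = √(2 × 2708 / (1.02 × 13.8 × 1.4))
V_stall = √274.8 = 16.6 m/s

V_stall = 16.6 m/s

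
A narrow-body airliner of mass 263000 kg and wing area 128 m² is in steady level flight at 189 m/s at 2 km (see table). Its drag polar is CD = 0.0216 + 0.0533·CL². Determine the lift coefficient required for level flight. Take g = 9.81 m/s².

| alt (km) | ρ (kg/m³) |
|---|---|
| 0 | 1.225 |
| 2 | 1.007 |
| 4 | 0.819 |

At 2 km, from the table: ρ = 1.007 kg/m³.
Level flight ⇒ L = W = m·g = 263000 × 9.81 = 2.58×10^6 N.
Dynamic pressure q = 0.5 × 1.007 × 189² = 17990 Pa.
CL = W/(q·S) = 2.58×10^6 / (17990 × 128) = 1.121.

CL = 1.12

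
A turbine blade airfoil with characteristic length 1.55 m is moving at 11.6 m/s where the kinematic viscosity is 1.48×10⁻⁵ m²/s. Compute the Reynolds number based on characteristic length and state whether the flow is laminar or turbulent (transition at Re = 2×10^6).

Re = 1.21×10^6 (laminar)

Re = v·c/ν = 11.6 × 1.55 / (1.48×10⁻⁵) = 1.21×10^6
Since 1.21×10^6 < 2×10^6, the flow is laminar.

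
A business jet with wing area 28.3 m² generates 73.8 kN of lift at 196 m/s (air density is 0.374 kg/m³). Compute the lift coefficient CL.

CL = 0.363

From L = ½ρv²S·CL, rearranging gives CL = 2L/(ρv²S).
CL = 2 × 73800 / (0.374 × 196² × 28.3) = 0.363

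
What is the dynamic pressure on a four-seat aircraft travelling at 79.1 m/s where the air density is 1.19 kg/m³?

q = 3720 Pa

q = ½ρv² = ½ × 1.19 × 79.1² = 3720 Pa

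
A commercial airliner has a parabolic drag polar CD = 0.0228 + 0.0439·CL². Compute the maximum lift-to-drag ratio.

(L/D)max = 15.8

For CD = CD0 + K·CL², (L/D)max occurs at CL* = √(CD0/K) and equals 1/(2√(K·CD0)).
(L/D)max = 1/(2√(0.0439 × 0.0228)) = 1/(2 × 0.03164) = 15.8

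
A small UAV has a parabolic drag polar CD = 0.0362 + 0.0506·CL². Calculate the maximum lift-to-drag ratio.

For CD = CD0 + K·CL², (L/D)max occurs at CL* = √(CD0/K) and equals 1/(2√(K·CD0)).
(L/D)max = 1/(2√(0.0506 × 0.0362)) = 1/(2 × 0.0428) = 11.7

(L/D)max = 11.7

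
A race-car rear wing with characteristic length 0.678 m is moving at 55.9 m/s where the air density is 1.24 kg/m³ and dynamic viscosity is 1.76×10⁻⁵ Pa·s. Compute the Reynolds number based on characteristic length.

Re = 2.67×10^6

Re = ρ·v·c/μ = 1.24 × 55.9 × 0.678 / (1.76×10⁻⁵) = 2.67×10^6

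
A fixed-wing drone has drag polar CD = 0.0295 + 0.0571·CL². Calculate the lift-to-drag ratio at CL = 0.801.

L/D = 12.1

CD = 0.0295 + 0.0571 × 0.801² = 0.06614
L/D = CL/CD = 0.801 / 0.06614 = 12.1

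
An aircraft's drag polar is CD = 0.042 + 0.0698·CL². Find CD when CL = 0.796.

CD = 0.042 + 0.0698 × 0.796² = 0.042 + 0.04423 = 0.0862

CD = 0.0862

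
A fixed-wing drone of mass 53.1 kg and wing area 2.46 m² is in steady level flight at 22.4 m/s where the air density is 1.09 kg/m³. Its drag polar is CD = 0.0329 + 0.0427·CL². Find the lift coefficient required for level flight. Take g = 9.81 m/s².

CL = 0.774

In steady level flight, lift balances weight: W = mg = 53.1 × 9.81 = 520.91 N.
Dynamic pressure q = 0.5 × 1.09 × 22.4² = 273.5 Pa.
CL = W/(q·S) = 520.91 / (273.5 × 2.46) = 0.7743.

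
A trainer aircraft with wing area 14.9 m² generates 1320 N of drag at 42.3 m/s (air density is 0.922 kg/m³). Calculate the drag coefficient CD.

From D = ½ρv²S·CD, rearranging gives CD = 2D/(ρv²S).
CD = 2 × 1320 / (0.922 × 42.3² × 14.9) = 0.107

CD = 0.107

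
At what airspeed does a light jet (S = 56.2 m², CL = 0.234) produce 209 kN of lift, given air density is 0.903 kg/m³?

L = ½ρv²S·CL ⇒ v = √(2L/(ρ·S·CL))
v = √(2 × 2.09×10^5 / (0.903 × 56.2 × 0.234)) = √35200 = 188 m/s

v = 188 m/s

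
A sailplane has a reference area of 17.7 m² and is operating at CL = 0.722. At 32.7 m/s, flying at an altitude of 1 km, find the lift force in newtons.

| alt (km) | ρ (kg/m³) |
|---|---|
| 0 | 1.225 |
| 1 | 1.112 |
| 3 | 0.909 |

L = 7600 N

At 1 km, from the table: ρ = 1.112 kg/m³.
L = ½ρv²S·CL = ½ × 1.112 × 32.7² × 17.7 × 0.722 = 7600 N ≈ 7.6 kN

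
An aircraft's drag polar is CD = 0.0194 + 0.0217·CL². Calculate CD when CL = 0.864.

CD = 0.0356

CD = 0.0194 + 0.0217 × 0.864² = 0.0194 + 0.0162 = 0.0356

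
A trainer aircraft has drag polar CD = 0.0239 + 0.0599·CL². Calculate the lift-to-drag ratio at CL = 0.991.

CD = 0.0239 + 0.0599 × 0.991² = 0.08273
L/D = CL/CD = 0.991 / 0.08273 = 12

L/D = 12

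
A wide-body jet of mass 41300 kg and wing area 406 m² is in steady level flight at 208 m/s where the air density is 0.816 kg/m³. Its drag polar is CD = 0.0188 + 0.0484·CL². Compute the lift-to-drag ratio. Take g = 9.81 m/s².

Weight W = mg = 41300 × 9.81 = 4.0515×10^5 N; in level flight L = W.
q = ½ρv² = ½ × 0.816 × 208² = 17650 Pa.
Required CL = L/(qS) = 4.0515×10^5/(17650·406) = 0.05653.
CD = 0.0188 + 0.0484 × 0.05653² = 0.01895.
L/D = CL/CD = 0.05653 / 0.01895 = 2.98

L/D = 2.98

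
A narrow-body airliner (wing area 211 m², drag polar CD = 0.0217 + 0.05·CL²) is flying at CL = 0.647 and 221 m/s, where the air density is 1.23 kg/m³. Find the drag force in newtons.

D = 2.7×10^5 N

CD = 0.0217 + 0.05 × 0.647² = 0.04263
D = ½ρv²S·CD = ½ × 1.23 × 221² × 211 × 0.04263 = 2.7×10^5 N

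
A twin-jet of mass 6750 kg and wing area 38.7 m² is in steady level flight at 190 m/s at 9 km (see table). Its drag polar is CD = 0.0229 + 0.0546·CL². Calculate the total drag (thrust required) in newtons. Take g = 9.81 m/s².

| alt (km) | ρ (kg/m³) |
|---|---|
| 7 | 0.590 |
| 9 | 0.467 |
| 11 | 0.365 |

D = 8200 N

At 9 km, from the table: ρ = 0.467 kg/m³.
Weight W = mg = 6750 × 9.81 = 66218 N; in level flight L = W.
Dynamic pressure q = 0.5 × 0.467 × 190² = 8429 Pa.
Required CL = L/(qS) = 66218/(8429·38.7) = 0.203.
CD = 0.0229 + 0.0546 × 0.203² = 0.02515.
D = q·S·CD = 8429 × 38.7 × 0.02515 = 8204 N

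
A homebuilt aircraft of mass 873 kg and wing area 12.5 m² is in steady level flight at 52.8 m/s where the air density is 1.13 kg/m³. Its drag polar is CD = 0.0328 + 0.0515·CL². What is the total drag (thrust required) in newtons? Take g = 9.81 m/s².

D = 838 N

In steady level flight, lift balances weight: W = mg = 873 × 9.81 = 8564.1 N.
Dynamic pressure q = 0.5 × 1.13 × 52.8² = 1575 Pa.
CL = W/(q·S) = 8564.1 / (1575 × 12.5) = 0.435.
CD = 0.0328 + 0.0515 × 0.435² = 0.04254.
D = q·S·CD = 1575 × 12.5 × 0.04254 = 837.6 N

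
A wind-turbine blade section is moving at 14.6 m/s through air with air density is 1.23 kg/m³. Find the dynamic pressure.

q = 131 Pa

q = ½ρv² = ½ × 1.23 × 14.6² = 131 Pa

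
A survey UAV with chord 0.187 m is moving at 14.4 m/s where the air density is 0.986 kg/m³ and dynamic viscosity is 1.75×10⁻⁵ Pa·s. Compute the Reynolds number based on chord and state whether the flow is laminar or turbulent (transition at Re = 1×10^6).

Re = 1.52×10^5 (laminar)

Re = ρ·v·c/μ = 0.986 × 14.4 × 0.187 / (1.75×10⁻⁵) = 1.52×10^5
Since 1.52×10^5 < 1×10^6, the flow is laminar.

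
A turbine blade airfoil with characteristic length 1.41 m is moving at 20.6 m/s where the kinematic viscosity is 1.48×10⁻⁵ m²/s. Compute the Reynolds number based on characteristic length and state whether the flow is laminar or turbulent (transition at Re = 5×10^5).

Re = 1.96×10^6 (turbulent)

Re = v·c/ν = 20.6 × 1.41 / (1.48×10⁻⁵) = 1.96×10^6
Since 1.96×10^6 > 5×10^5, the flow is turbulent.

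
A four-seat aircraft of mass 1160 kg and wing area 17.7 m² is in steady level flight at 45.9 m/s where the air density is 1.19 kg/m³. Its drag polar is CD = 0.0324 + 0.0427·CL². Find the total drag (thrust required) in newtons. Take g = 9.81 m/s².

D = 968 N

Level flight ⇒ L = W = m·g = 1160 × 9.81 = 11380 N.
Dynamic pressure q = 0.5 × 1.19 × 45.9² = 1254 Pa.
Required CL = L/(qS) = 11380/(1254·17.7) = 0.5129.
CD = 0.0324 + 0.0427 × 0.5129² = 0.04363.
D = q·S·CD = 1254 × 17.7 × 0.04363 = 968.1 N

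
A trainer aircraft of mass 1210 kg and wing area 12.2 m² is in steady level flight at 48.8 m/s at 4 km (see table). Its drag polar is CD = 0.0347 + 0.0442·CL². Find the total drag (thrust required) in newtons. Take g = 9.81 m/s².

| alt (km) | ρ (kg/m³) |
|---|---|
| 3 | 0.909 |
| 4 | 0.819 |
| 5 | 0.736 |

At 4 km, from the table: ρ = 0.819 kg/m³.
Weight W = mg = 1210 × 9.81 = 11870 N; in level flight L = W.
Dynamic pressure q = 0.5 × 0.819 × 48.8² = 975.2 Pa.
CL = 2W/(ρv²S) = 2×11870/(0.819×48.8²×12.2) = 0.9977.
CD = 0.0347 + 0.0442 × 0.9977² = 0.0787.
D = q·S·CD = 975.2 × 12.2 × 0.0787 = 936.3 N

D = 936 N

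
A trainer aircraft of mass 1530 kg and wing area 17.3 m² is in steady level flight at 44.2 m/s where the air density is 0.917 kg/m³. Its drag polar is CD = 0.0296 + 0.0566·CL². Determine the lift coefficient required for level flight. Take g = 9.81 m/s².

Weight W = mg = 1530 × 9.81 = 15009 N; in level flight L = W.
Dynamic pressure q = 0.5 × 0.917 × 44.2² = 895.7 Pa.
Required CL = L/(qS) = 15009/(895.7·17.3) = 0.9686.

CL = 0.969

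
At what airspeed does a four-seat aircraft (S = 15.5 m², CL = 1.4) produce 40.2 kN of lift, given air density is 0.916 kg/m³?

v = 63.6 m/s

L = ½ρv²S·CL ⇒ v = √(2L/(ρ·S·CL))
v = √(2 × 40200 / (0.916 × 15.5 × 1.4)) = √4045 = 63.6 m/s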